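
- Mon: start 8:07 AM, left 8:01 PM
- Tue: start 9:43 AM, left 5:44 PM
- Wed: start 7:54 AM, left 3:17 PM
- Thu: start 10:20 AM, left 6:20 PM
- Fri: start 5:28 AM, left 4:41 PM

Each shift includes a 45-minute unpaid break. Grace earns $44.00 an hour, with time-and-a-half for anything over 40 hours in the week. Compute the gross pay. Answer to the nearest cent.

Mon: 8:07 AM–8:01 PM = 11 h 54 min; less 45 min break → 11 h 9 min
Tue: 9:43 AM–5:44 PM = 8 h 1 min; less 45 min break → 7 h 16 min
Wed: 7:54 AM–3:17 PM = 7 h 23 min; less 45 min break → 6 h 38 min
Thu: 10:20 AM–6:20 PM = 8 h 0 min; less 45 min break → 7 h 15 min
Fri: 5:28 AM–4:41 PM = 11 h 13 min; less 45 min break → 10 h 28 min
Total worked: 42 h 46 min = 2566 min.
Regular 40 h 0 min = 2400 min at $44.00/h; overtime 2 h 46 min = 166 min at $66.00/h.
Pay = (2400 × $44.00 + 166 × $66.00) ÷ 60 = $1942.60.

$1942.60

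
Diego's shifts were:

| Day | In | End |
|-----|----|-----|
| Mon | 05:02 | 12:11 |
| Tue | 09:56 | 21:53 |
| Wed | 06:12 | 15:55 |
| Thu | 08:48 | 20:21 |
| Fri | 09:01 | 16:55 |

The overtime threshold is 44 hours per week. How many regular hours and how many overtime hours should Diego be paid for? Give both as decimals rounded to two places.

Mon: 05:02–12:11 = 7 h 9 min
Tue: 09:56–21:53 = 11 h 57 min
Wed: 06:12–15:55 = 9 h 43 min
Thu: 08:48–20:21 = 11 h 33 min
Fri: 09:01–16:55 = 7 h 54 min
Total worked: 48 h 16 min = 48.27 h.
Threshold 44 h → overtime 4 h 16 min, regular 44 h 0 min.

Regular 44.00 hours, overtime 4.27 hours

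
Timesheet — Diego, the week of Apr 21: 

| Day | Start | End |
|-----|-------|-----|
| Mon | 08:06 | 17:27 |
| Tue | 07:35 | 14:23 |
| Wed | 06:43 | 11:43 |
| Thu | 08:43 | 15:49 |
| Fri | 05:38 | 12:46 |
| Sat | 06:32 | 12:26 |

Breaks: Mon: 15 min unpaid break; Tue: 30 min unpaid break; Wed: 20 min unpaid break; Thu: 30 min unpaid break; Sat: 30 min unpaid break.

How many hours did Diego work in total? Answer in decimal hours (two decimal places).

39.20 hours

Mon: 08:06–17:27 = 9 h 21 min; less 15 min break → 9 h 6 min
Tue: 07:35–14:23 = 6 h 48 min; less 30 min break → 6 h 18 min
Wed: 06:43–11:43 = 5 h 0 min; less 20 min break → 4 h 40 min
Thu: 08:43–15:49 = 7 h 6 min; less 30 min break → 6 h 36 min
Fri: 05:38–12:46 = 7 h 8 min
Sat: 06:32–12:26 = 5 h 54 min; less 30 min break → 5 h 24 min
Total: 9 h 6 min + 6 h 18 min + 4 h 40 min + 6 h 36 min + 7 h 8 min + 5 h 24 min = 39 h 12 min.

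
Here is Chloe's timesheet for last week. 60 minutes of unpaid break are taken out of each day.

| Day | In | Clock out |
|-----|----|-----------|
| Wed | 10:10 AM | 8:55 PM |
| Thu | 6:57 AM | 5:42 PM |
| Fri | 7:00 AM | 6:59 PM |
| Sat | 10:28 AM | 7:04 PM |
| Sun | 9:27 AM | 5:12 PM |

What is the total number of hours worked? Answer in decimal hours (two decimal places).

Wed: 10:10 AM–8:55 PM = 10 h 45 min; less 60 min break → 9 h 45 min
Thu: 6:57 AM–5:42 PM = 10 h 45 min; less 60 min break → 9 h 45 min
Fri: 7:00 AM–6:59 PM = 11 h 59 min; less 60 min break → 10 h 59 min
Sat: 10:28 AM–7:04 PM = 8 h 36 min; less 60 min break → 7 h 36 min
Sun: 9:27 AM–5:12 PM = 7 h 45 min; less 60 min break → 6 h 45 min
Total: 9 h 45 min + 9 h 45 min + 10 h 59 min + 7 h 36 min + 6 h 45 min = 44 h 50 min.

44.83 hours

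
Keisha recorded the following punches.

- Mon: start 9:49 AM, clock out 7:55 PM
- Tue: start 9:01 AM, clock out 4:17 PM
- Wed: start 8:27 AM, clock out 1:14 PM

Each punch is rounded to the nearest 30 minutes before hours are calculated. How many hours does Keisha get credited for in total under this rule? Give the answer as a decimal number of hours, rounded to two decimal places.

22.00 hours

Mon: in 9:49 AM→10:00 AM, out 7:55 PM→8:00 PM; 10 h 0 min
Tue: in 9:01 AM→9:00 AM, out 4:17 PM→4:30 PM; 7 h 30 min
Wed: in 8:27 AM→8:30 AM, out 1:14 PM→1:00 PM; 4 h 30 min
Total credited: 22 h 0 min.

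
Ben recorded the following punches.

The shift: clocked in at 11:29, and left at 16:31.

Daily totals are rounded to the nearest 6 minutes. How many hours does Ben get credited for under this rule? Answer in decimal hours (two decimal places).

5.00 hours

The shift: 11:29–16:31 = 5 h 2 min → rounds to 5 h 0 min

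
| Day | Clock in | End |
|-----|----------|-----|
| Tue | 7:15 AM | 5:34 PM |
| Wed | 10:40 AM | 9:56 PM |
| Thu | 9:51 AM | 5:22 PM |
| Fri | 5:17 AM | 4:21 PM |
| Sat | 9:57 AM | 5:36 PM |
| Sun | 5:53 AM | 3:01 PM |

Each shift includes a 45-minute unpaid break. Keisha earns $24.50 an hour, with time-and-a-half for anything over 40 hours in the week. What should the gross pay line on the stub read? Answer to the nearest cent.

Tue: 7:15 AM–5:34 PM = 10 h 19 min; less 45 min break → 9 h 34 min
Wed: 10:40 AM–9:56 PM = 11 h 16 min; less 45 min break → 10 h 31 min
Thu: 9:51 AM–5:22 PM = 7 h 31 min; less 45 min break → 6 h 46 min
Fri: 5:17 AM–4:21 PM = 11 h 4 min; less 45 min break → 10 h 19 min
Sat: 9:57 AM–5:36 PM = 7 h 39 min; less 45 min break → 6 h 54 min
Sun: 5:53 AM–3:01 PM = 9 h 8 min; less 45 min break → 8 h 23 min
Total worked: 52 h 27 min = 3147 min.
Regular 40 h 0 min = 2400 min at $24.50/h; overtime 12 h 27 min = 747 min at $36.75/h.
Pay = (2400 × $24.50 + 747 × $36.75) ÷ 60 = $1437.54.

$1437.54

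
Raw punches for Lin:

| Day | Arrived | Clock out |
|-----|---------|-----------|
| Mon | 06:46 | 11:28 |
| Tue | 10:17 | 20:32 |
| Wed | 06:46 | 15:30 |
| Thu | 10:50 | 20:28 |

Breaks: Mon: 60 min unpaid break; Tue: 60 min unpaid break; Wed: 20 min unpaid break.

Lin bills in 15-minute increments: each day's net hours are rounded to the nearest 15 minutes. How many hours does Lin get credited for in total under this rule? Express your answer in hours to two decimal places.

Mon: 06:46–11:28 = 4 h 42 min − 60 min = 3 h 42 min → rounds to 3 h 45 min
Tue: 10:17–20:32 = 10 h 15 min − 60 min = 9 h 15 min → rounds to 9 h 15 min
Wed: 06:46–15:30 = 8 h 44 min − 20 min = 8 h 24 min → rounds to 8 h 30 min
Thu: 10:50–20:28 = 9 h 38 min → rounds to 9 h 45 min
Total credited: 31 h 15 min.

31.25 hours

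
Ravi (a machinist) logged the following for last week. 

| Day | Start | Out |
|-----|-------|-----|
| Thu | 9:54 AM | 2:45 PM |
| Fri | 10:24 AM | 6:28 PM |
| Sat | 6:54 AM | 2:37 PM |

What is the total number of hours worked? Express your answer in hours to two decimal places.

20.63 hours

Thu: 9:54 AM–2:45 PM = 4 h 51 min
Fri: 10:24 AM–6:28 PM = 8 h 4 min
Sat: 6:54 AM–2:37 PM = 7 h 43 min
Total: 4 h 51 min + 8 h 4 min + 7 h 43 min = 20 h 38 min.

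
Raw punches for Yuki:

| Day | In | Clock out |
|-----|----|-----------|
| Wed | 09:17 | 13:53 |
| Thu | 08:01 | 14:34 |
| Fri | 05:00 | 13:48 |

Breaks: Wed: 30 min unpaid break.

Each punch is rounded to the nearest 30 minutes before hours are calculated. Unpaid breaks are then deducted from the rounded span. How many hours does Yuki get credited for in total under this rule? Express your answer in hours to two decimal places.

19.50 hours

Wed: in 09:17→09:30, out 13:53→14:00; 4 h 30 min − 30 min = 4 h 0 min
Thu: in 08:01→08:00, out 14:34→14:30; 6 h 30 min
Fri: in 05:00→05:00, out 13:48→14:00; 9 h 0 min
Total credited: 19 h 30 min.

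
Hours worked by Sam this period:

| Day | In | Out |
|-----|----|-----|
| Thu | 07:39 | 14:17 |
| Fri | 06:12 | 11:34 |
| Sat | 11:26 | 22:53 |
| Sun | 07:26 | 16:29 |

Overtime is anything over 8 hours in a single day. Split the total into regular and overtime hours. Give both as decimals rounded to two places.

Regular 28.00 hours, overtime 4.50 hours

Thu: 07:39–14:17 = 6 h 38 min
Fri: 06:12–11:34 = 5 h 22 min
Sat: 11:26–22:53 = 11 h 27 min
Sun: 07:26–16:29 = 9 h 3 min
Thu reg 6 h 38 min / OT 0 h 0 min; Fri reg 5 h 22 min / OT 0 h 0 min; Sat reg 8 h 0 min / OT 3 h 27 min; Sun reg 8 h 0 min / OT 1 h 3 min.
Totals: regular 28 h 0 min, overtime 4 h 30 min.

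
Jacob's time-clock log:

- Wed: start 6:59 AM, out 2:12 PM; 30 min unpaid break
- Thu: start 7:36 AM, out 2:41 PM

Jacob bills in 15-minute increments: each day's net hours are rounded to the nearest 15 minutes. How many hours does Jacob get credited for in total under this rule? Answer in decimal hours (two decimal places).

Wed: 6:59 AM–2:12 PM = 7 h 13 min − 30 min = 6 h 43 min → rounds to 6 h 45 min
Thu: 7:36 AM–2:41 PM = 7 h 5 min → rounds to 7 h 0 min
Total credited: 13 h 45 min.

13.75 hours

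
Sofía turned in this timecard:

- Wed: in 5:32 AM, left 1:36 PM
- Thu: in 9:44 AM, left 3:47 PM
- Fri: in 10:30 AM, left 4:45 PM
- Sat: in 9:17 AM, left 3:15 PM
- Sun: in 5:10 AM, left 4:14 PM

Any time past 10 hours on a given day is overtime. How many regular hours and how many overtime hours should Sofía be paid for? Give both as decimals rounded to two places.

Wed: 5:32 AM–1:36 PM = 8 h 4 min
Thu: 9:44 AM–3:47 PM = 6 h 3 min
Fri: 10:30 AM–4:45 PM = 6 h 15 min
Sat: 9:17 AM–3:15 PM = 5 h 58 min
Sun: 5:10 AM–4:14 PM = 11 h 4 min
Wed reg 8 h 4 min / OT 0 h 0 min; Thu reg 6 h 3 min / OT 0 h 0 min; Fri reg 6 h 15 min / OT 0 h 0 min; Sat reg 5 h 58 min / OT 0 h 0 min; Sun reg 10 h 0 min / OT 1 h 4 min.
Totals: regular 36 h 20 min, overtime 1 h 4 min.

Regular 36.33 hours, overtime 1.07 hours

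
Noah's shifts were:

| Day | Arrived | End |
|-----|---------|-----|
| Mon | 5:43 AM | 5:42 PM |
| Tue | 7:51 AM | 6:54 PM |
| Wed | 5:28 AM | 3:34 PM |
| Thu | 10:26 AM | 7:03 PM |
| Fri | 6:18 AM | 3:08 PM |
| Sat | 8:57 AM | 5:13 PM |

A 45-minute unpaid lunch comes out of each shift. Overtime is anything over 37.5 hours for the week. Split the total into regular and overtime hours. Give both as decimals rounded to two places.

Regular 37.50 hours, overtime 16.85 hours

Mon: 5:43 AM–5:42 PM = 11 h 59 min; less 45 min break → 11 h 14 min
Tue: 7:51 AM–6:54 PM = 11 h 3 min; less 45 min break → 10 h 18 min
Wed: 5:28 AM–3:34 PM = 10 h 6 min; less 45 min break → 9 h 21 min
Thu: 10:26 AM–7:03 PM = 8 h 37 min; less 45 min break → 7 h 52 min
Fri: 6:18 AM–3:08 PM = 8 h 50 min; less 45 min break → 8 h 5 min
Sat: 8:57 AM–5:13 PM = 8 h 16 min; less 45 min break → 7 h 31 min
Total worked: 54 h 21 min = 54.35 h.
Threshold 37.5 h → overtime 16 h 51 min, regular 37 h 30 min.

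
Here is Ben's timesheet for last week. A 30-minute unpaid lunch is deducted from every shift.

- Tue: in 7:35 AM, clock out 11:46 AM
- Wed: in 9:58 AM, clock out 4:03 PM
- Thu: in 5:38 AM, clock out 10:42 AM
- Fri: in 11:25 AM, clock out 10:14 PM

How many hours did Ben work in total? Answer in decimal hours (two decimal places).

24.15 hours

Tue: 7:35 AM–11:46 AM = 4 h 11 min; less 30 min break → 3 h 41 min
Wed: 9:58 AM–4:03 PM = 6 h 5 min; less 30 min break → 5 h 35 min
Thu: 5:38 AM–10:42 AM = 5 h 4 min; less 30 min break → 4 h 34 min
Fri: 11:25 AM–10:14 PM = 10 h 49 min; less 30 min break → 10 h 19 min
Total: 3 h 41 min + 5 h 35 min + 4 h 34 min + 10 h 19 min = 24 h 9 min.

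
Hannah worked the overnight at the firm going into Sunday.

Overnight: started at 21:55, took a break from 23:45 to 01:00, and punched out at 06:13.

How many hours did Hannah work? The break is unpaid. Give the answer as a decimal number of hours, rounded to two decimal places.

Overnight: 21:55 → midnight = 2 h 5 min; midnight → 06:13 = 6 h 13 min; span 8 h 18 min; less 75 min break → 7 h 3 min

7.05 hours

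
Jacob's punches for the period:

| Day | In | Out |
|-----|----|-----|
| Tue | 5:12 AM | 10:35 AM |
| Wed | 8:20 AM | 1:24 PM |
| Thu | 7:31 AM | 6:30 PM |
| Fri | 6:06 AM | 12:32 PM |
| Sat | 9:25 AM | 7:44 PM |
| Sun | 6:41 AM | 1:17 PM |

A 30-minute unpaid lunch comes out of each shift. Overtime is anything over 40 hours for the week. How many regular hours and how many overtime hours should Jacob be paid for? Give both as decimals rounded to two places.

Regular 40.00 hours, overtime 1.78 hours

Tue: 5:12 AM–10:35 AM = 5 h 23 min; less 30 min break → 4 h 53 min
Wed: 8:20 AM–1:24 PM = 5 h 4 min; less 30 min break → 4 h 34 min
Thu: 7:31 AM–6:30 PM = 10 h 59 min; less 30 min break → 10 h 29 min
Fri: 6:06 AM–12:32 PM = 6 h 26 min; less 30 min break → 5 h 56 min
Sat: 9:25 AM–7:44 PM = 10 h 19 min; less 30 min break → 9 h 49 min
Sun: 6:41 AM–1:17 PM = 6 h 36 min; less 30 min break → 6 h 6 min
Total worked: 41 h 47 min = 41.78 h.
Threshold 40 h → overtime 1 h 47 min, regular 40 h 0 min.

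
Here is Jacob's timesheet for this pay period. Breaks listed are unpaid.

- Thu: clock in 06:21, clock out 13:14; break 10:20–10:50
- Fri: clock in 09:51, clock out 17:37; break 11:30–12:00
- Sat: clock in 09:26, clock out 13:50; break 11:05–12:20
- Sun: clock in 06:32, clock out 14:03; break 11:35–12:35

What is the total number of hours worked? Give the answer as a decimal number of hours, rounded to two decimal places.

Thu: 06:21–13:14 = 6 h 53 min; less 30 min break → 6 h 23 min
Fri: 09:51–17:37 = 7 h 46 min; less 30 min break → 7 h 16 min
Sat: 09:26–13:50 = 4 h 24 min; less 75 min break → 3 h 9 min
Sun: 06:32–14:03 = 7 h 31 min; less 60 min break → 6 h 31 min
Total: 6 h 23 min + 7 h 16 min + 3 h 9 min + 6 h 31 min = 23 h 19 min.

23.32 hours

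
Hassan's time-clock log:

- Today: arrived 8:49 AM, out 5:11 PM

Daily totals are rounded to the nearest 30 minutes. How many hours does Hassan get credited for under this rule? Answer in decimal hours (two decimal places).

Today: 8:49 AM–5:11 PM = 8 h 22 min → rounds to 8 h 30 min

8.50 hours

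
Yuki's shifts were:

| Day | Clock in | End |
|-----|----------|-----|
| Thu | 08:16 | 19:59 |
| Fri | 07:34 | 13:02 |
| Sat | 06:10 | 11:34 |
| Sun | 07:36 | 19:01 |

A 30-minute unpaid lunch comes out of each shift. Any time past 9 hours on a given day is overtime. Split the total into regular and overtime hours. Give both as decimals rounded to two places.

Regular 27.87 hours, overtime 4.13 hours

Thu: 08:16–19:59 = 11 h 43 min; less 30 min break → 11 h 13 min
Fri: 07:34–13:02 = 5 h 28 min; less 30 min break → 4 h 58 min
Sat: 06:10–11:34 = 5 h 24 min; less 30 min break → 4 h 54 min
Sun: 07:36–19:01 = 11 h 25 min; less 30 min break → 10 h 55 min
Thu reg 9 h 0 min / OT 2 h 13 min; Fri reg 4 h 58 min / OT 0 h 0 min; Sat reg 4 h 54 min / OT 0 h 0 min; Sun reg 9 h 0 min / OT 1 h 55 min.
Totals: regular 27 h 52 min, overtime 4 h 8 min.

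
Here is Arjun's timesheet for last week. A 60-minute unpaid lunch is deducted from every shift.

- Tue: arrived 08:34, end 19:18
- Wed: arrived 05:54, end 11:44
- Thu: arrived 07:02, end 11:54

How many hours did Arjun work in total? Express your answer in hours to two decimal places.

18.43 hours

Tue: 08:34–19:18 = 10 h 44 min; less 60 min break → 9 h 44 min
Wed: 05:54–11:44 = 5 h 50 min; less 60 min break → 4 h 50 min
Thu: 07:02–11:54 = 4 h 52 min; less 60 min break → 3 h 52 min
Total: 9 h 44 min + 4 h 50 min + 3 h 52 min = 18 h 26 min.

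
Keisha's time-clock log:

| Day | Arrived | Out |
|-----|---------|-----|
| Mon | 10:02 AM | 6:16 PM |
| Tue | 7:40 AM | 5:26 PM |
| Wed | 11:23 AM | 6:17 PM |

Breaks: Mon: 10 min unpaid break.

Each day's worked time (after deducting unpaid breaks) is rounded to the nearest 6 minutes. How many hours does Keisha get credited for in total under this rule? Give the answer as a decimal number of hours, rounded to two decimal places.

24.80 hours

Mon: 10:02 AM–6:16 PM = 8 h 14 min − 10 min = 8 h 4 min → rounds to 8 h 6 min
Tue: 7:40 AM–5:26 PM = 9 h 46 min → rounds to 9 h 48 min
Wed: 11:23 AM–6:17 PM = 6 h 54 min → rounds to 6 h 54 min
Total credited: 24 h 48 min.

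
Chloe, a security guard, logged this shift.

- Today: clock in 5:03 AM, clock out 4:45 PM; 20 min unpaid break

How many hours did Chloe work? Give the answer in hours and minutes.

Today: 5:03 AM–4:45 PM = 11 h 42 min; less 20 min break → 11 h 22 min

11 h 22 min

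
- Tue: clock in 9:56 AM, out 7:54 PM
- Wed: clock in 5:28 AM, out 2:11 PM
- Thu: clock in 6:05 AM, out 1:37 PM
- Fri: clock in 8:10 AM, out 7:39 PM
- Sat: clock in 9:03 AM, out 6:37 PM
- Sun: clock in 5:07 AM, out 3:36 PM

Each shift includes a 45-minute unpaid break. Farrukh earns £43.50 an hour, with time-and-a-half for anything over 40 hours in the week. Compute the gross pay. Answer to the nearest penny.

£2604.56

Tue: 9:56 AM–7:54 PM = 9 h 58 min; less 45 min break → 9 h 13 min
Wed: 5:28 AM–2:11 PM = 8 h 43 min; less 45 min break → 7 h 58 min
Thu: 6:05 AM–1:37 PM = 7 h 32 min; less 45 min break → 6 h 47 min
Fri: 8:10 AM–7:39 PM = 11 h 29 min; less 45 min break → 10 h 44 min
Sat: 9:03 AM–6:37 PM = 9 h 34 min; less 45 min break → 8 h 49 min
Sun: 5:07 AM–3:36 PM = 10 h 29 min; less 45 min break → 9 h 44 min
Total worked: 53 h 15 min = 3195 min.
Regular 40 h 0 min = 2400 min at £43.50/h; overtime 13 h 15 min = 795 min at £65.25/h.
Pay = (2400 × £43.50 + 795 × £65.25) ÷ 60 = £2604.56.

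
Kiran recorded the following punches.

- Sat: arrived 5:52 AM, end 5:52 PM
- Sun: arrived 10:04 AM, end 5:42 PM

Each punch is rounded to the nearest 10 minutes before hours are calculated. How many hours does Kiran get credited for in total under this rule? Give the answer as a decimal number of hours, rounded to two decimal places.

19.67 hours

Sat: in 5:52 AM→5:50 AM, out 5:52 PM→5:50 PM; 12 h 0 min
Sun: in 10:04 AM→10:00 AM, out 5:42 PM→5:40 PM; 7 h 40 min
Total credited: 19 h 40 min.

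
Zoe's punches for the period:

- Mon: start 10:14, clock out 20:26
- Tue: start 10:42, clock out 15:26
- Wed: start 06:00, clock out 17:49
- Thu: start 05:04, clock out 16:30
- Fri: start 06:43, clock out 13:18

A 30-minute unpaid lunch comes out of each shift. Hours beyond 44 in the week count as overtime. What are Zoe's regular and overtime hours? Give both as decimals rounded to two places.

Mon: 10:14–20:26 = 10 h 12 min; less 30 min break → 9 h 42 min
Tue: 10:42–15:26 = 4 h 44 min; less 30 min break → 4 h 14 min
Wed: 06:00–17:49 = 11 h 49 min; less 30 min break → 11 h 19 min
Thu: 05:04–16:30 = 11 h 26 min; less 30 min break → 10 h 56 min
Fri: 06:43–13:18 = 6 h 35 min; less 30 min break → 6 h 5 min
Total worked: 42 h 16 min = 42.27 h.
Threshold 44 h → overtime 0 h 0 min, regular 42 h 16 min.

Regular 42.27 hours, overtime 0.00 hours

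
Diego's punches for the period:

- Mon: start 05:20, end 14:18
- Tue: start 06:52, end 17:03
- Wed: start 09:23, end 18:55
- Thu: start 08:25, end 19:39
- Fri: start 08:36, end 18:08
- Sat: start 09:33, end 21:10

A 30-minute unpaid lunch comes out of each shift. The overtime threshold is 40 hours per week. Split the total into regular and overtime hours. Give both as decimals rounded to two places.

Mon: 05:20–14:18 = 8 h 58 min; less 30 min break → 8 h 28 min
Tue: 06:52–17:03 = 10 h 11 min; less 30 min break → 9 h 41 min
Wed: 09:23–18:55 = 9 h 32 min; less 30 min break → 9 h 2 min
Thu: 08:25–19:39 = 11 h 14 min; less 30 min break → 10 h 44 min
Fri: 08:36–18:08 = 9 h 32 min; less 30 min break → 9 h 2 min
Sat: 09:33–21:10 = 11 h 37 min; less 30 min break → 11 h 7 min
Total worked: 58 h 4 min = 58.07 h.
Threshold 40 h → overtime 18 h 4 min, regular 40 h 0 min.

Regular 40.00 hours, overtime 18.07 hours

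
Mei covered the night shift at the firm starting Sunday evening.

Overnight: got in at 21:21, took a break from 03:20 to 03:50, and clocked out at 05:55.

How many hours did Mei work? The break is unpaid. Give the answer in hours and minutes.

8 h 4 min

Overnight: 21:21 → midnight = 2 h 39 min; midnight → 05:55 = 5 h 55 min; span 8 h 34 min; less 30 min break → 8 h 4 min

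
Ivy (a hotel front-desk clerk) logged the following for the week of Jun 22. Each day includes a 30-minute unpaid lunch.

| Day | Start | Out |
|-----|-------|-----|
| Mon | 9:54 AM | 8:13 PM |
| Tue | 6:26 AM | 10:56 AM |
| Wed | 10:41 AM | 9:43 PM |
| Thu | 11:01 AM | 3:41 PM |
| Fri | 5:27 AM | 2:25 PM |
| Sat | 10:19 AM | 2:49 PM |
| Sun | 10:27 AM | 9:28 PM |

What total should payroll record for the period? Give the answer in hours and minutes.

Mon: 9:54 AM–8:13 PM = 10 h 19 min; less 30 min break → 9 h 49 min
Tue: 6:26 AM–10:56 AM = 4 h 30 min; less 30 min break → 4 h 0 min
Wed: 10:41 AM–9:43 PM = 11 h 2 min; less 30 min break → 10 h 32 min
Thu: 11:01 AM–3:41 PM = 4 h 40 min; less 30 min break → 4 h 10 min
Fri: 5:27 AM–2:25 PM = 8 h 58 min; less 30 min break → 8 h 28 min
Sat: 10:19 AM–2:49 PM = 4 h 30 min; less 30 min break → 4 h 0 min
Sun: 10:27 AM–9:28 PM = 11 h 1 min; less 30 min break → 10 h 31 min
Total: 9 h 49 min + 4 h 0 min + 10 h 32 min + 4 h 10 min + 8 h 28 min + 4 h 0 min + 10 h 31 min = 51 h 30 min.

51 h 30 min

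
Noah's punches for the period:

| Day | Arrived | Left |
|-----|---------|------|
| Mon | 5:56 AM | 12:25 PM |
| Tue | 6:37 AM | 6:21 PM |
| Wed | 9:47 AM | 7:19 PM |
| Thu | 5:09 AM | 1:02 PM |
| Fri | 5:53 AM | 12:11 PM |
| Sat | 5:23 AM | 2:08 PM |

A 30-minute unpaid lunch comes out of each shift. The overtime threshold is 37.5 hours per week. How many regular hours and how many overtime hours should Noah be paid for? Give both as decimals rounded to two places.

Mon: 5:56 AM–12:25 PM = 6 h 29 min; less 30 min break → 5 h 59 min
Tue: 6:37 AM–6:21 PM = 11 h 44 min; less 30 min break → 11 h 14 min
Wed: 9:47 AM–7:19 PM = 9 h 32 min; less 30 min break → 9 h 2 min
Thu: 5:09 AM–1:02 PM = 7 h 53 min; less 30 min break → 7 h 23 min
Fri: 5:53 AM–12:11 PM = 6 h 18 min; less 30 min break → 5 h 48 min
Sat: 5:23 AM–2:08 PM = 8 h 45 min; less 30 min break → 8 h 15 min
Total worked: 47 h 41 min = 47.68 h.
Threshold 37.5 h → overtime 10 h 11 min, regular 37 h 30 min.

Regular 37.50 hours, overtime 10.18 hours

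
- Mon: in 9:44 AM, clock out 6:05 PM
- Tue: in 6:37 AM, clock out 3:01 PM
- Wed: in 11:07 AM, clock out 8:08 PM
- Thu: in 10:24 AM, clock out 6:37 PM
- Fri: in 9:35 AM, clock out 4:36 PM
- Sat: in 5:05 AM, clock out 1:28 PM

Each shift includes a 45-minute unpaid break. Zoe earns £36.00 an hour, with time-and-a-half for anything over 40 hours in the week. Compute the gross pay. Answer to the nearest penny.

Mon: 9:44 AM–6:05 PM = 8 h 21 min; less 45 min break → 7 h 36 min
Tue: 6:37 AM–3:01 PM = 8 h 24 min; less 45 min break → 7 h 39 min
Wed: 11:07 AM–8:08 PM = 9 h 1 min; less 45 min break → 8 h 16 min
Thu: 10:24 AM–6:37 PM = 8 h 13 min; less 45 min break → 7 h 28 min
Fri: 9:35 AM–4:36 PM = 7 h 1 min; less 45 min break → 6 h 16 min
Sat: 5:05 AM–1:28 PM = 8 h 23 min; less 45 min break → 7 h 38 min
Total worked: 44 h 53 min = 2693 min.
Regular 40 h 0 min = 2400 min at £36.00/h; overtime 4 h 53 min = 293 min at £54.00/h.
Pay = (2400 × £36.00 + 293 × £54.00) ÷ 60 = £1703.70.

£1703.70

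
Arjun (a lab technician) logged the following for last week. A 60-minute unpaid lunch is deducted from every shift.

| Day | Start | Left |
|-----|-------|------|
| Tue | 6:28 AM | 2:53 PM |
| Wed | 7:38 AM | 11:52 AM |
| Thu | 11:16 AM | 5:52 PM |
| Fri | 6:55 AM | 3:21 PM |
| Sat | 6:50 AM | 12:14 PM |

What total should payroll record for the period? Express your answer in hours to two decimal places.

Tue: 6:28 AM–2:53 PM = 8 h 25 min; less 60 min break → 7 h 25 min
Wed: 7:38 AM–11:52 AM = 4 h 14 min; less 60 min break → 3 h 14 min
Thu: 11:16 AM–5:52 PM = 6 h 36 min; less 60 min break → 5 h 36 min
Fri: 6:55 AM–3:21 PM = 8 h 26 min; less 60 min break → 7 h 26 min
Sat: 6:50 AM–12:14 PM = 5 h 24 min; less 60 min break → 4 h 24 min
Total: 7 h 25 min + 3 h 14 min + 5 h 36 min + 7 h 26 min + 4 h 24 min = 28 h 5 min.

28.08 hours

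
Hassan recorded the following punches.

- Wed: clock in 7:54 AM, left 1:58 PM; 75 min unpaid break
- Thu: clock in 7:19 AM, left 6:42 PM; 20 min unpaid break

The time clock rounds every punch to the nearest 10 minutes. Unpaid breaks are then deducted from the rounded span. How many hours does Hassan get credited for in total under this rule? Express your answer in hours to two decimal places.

15.92 hours

Wed: in 7:54 AM→7:50 AM, out 1:58 PM→2:00 PM; 6 h 10 min − 75 min = 4 h 55 min
Thu: in 7:19 AM→7:20 AM, out 6:42 PM→6:40 PM; 11 h 20 min − 20 min = 11 h 0 min
Total credited: 15 h 55 min.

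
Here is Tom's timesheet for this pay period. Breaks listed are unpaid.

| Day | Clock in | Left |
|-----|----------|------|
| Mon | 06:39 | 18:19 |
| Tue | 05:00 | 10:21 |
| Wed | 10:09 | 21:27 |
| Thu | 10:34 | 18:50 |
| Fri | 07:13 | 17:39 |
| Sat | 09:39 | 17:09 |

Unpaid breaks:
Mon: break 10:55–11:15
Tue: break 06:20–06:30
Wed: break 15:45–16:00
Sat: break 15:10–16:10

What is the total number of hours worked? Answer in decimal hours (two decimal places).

52.77 hours

Mon: 06:39–18:19 = 11 h 40 min; less 20 min break → 11 h 20 min
Tue: 05:00–10:21 = 5 h 21 min; less 10 min break → 5 h 11 min
Wed: 10:09–21:27 = 11 h 18 min; less 15 min break → 11 h 3 min
Thu: 10:34–18:50 = 8 h 16 min
Fri: 07:13–17:39 = 10 h 26 min
Sat: 09:39–17:09 = 7 h 30 min; less 60 min break → 6 h 30 min
Total: 11 h 20 min + 5 h 11 min + 11 h 3 min + 8 h 16 min + 10 h 26 min + 6 h 30 min = 52 h 46 min.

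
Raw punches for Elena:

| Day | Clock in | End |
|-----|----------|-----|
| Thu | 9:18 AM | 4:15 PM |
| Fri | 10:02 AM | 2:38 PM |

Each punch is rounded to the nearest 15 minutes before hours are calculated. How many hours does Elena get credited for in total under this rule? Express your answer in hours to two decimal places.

Thu: in 9:18 AM→9:15 AM, out 4:15 PM→4:15 PM; 7 h 0 min
Fri: in 10:02 AM→10:00 AM, out 2:38 PM→2:45 PM; 4 h 45 min
Total credited: 11 h 45 min.

11.75 hours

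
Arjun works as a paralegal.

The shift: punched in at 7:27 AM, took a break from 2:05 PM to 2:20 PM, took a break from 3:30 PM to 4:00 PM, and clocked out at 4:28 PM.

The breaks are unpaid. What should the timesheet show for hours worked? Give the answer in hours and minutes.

8 h 16 min

The shift: 7:27 AM–4:28 PM = 9 h 1 min; less 45 min break → 8 h 16 min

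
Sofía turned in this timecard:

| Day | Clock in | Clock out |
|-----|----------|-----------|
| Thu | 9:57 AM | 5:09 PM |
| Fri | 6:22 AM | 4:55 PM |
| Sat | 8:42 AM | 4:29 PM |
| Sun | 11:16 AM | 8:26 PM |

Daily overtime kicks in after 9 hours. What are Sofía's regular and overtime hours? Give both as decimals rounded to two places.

Regular 32.98 hours, overtime 1.72 hours

Thu: 9:57 AM–5:09 PM = 7 h 12 min
Fri: 6:22 AM–4:55 PM = 10 h 33 min
Sat: 8:42 AM–4:29 PM = 7 h 47 min
Sun: 11:16 AM–8:26 PM = 9 h 10 min
Thu reg 7 h 12 min / OT 0 h 0 min; Fri reg 9 h 0 min / OT 1 h 33 min; Sat reg 7 h 47 min / OT 0 h 0 min; Sun reg 9 h 0 min / OT 0 h 10 min.
Totals: regular 32 h 59 min, overtime 1 h 43 min.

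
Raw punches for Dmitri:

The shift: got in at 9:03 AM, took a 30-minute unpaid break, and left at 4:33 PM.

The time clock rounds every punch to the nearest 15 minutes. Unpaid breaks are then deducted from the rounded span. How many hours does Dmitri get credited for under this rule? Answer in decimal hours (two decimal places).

The shift: in 9:03 AM→9:00 AM, out 4:33 PM→4:30 PM; 7 h 30 min − 30 min = 7 h 0 min

7.00 hours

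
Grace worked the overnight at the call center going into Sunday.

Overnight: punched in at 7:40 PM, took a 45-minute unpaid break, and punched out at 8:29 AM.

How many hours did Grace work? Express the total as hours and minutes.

Overnight: 7:40 PM → midnight = 4 h 20 min; midnight → 8:29 AM = 8 h 29 min; span 12 h 49 min; less 45 min break → 12 h 4 min

12 h 4 min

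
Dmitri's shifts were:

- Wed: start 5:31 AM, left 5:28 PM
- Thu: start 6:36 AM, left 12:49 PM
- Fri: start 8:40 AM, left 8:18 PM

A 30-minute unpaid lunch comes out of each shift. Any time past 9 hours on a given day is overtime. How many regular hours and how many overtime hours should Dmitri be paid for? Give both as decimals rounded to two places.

Regular 23.72 hours, overtime 4.58 hours

Wed: 5:31 AM–5:28 PM = 11 h 57 min; less 30 min break → 11 h 27 min
Thu: 6:36 AM–12:49 PM = 6 h 13 min; less 30 min break → 5 h 43 min
Fri: 8:40 AM–8:18 PM = 11 h 38 min; less 30 min break → 11 h 8 min
Wed reg 9 h 0 min / OT 2 h 27 min; Thu reg 5 h 43 min / OT 0 h 0 min; Fri reg 9 h 0 min / OT 2 h 8 min.
Totals: regular 23 h 43 min, overtime 4 h 35 min.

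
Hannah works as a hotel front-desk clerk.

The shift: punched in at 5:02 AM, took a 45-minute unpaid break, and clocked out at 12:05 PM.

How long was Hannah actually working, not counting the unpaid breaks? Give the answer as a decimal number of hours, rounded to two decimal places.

6.30 hours

The shift: 5:02 AM–12:05 PM = 7 h 3 min; less 45 min break → 6 h 18 min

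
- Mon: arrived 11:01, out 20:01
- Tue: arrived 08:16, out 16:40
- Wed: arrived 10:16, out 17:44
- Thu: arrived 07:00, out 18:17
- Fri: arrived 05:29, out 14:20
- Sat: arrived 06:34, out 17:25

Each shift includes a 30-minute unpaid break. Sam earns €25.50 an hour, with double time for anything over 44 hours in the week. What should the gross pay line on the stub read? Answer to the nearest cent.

€1573.35

Mon: 11:01–20:01 = 9 h 0 min; less 30 min break → 8 h 30 min
Tue: 08:16–16:40 = 8 h 24 min; less 30 min break → 7 h 54 min
Wed: 10:16–17:44 = 7 h 28 min; less 30 min break → 6 h 58 min
Thu: 07:00–18:17 = 11 h 17 min; less 30 min break → 10 h 47 min
Fri: 05:29–14:20 = 8 h 51 min; less 30 min break → 8 h 21 min
Sat: 06:34–17:25 = 10 h 51 min; less 30 min break → 10 h 21 min
Total worked: 52 h 51 min = 3171 min.
Regular 44 h 0 min = 2640 min at €25.50/h; overtime 8 h 51 min = 531 min at €51.00/h.
Pay = (2640 × €25.50 + 531 × €51.00) ÷ 60 = €1573.35.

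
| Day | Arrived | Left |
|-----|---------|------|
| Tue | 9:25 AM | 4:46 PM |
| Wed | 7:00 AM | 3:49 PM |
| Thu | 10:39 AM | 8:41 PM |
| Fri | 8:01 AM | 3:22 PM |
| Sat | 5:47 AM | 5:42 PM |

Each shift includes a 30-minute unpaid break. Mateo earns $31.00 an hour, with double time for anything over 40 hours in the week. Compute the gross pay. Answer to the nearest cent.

Tue: 9:25 AM–4:46 PM = 7 h 21 min; less 30 min break → 6 h 51 min
Wed: 7:00 AM–3:49 PM = 8 h 49 min; less 30 min break → 8 h 19 min
Thu: 10:39 AM–8:41 PM = 10 h 2 min; less 30 min break → 9 h 32 min
Fri: 8:01 AM–3:22 PM = 7 h 21 min; less 30 min break → 6 h 51 min
Sat: 5:47 AM–5:42 PM = 11 h 55 min; less 30 min break → 11 h 25 min
Total worked: 42 h 58 min = 2578 min.
Regular 40 h 0 min = 2400 min at $31.00/h; overtime 2 h 58 min = 178 min at $62.00/h.
Pay = (2400 × $31.00 + 178 × $62.00) ÷ 60 = $1423.93.

$1423.93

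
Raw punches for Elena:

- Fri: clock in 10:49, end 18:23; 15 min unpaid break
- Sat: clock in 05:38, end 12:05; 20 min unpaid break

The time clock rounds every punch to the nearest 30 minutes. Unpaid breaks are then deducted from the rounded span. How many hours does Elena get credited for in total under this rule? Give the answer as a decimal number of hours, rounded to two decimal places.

Fri: in 10:49→11:00, out 18:23→18:30; 7 h 30 min − 15 min = 7 h 15 min
Sat: in 05:38→05:30, out 12:05→12:00; 6 h 30 min − 20 min = 6 h 10 min
Total credited: 13 h 25 min.

13.42 hours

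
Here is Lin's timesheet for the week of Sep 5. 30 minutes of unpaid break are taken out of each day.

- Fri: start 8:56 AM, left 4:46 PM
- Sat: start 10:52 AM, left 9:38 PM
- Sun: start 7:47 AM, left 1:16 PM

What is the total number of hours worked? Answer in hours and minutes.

22 h 35 min

Fri: 8:56 AM–4:46 PM = 7 h 50 min; less 30 min break → 7 h 20 min
Sat: 10:52 AM–9:38 PM = 10 h 46 min; less 30 min break → 10 h 16 min
Sun: 7:47 AM–1:16 PM = 5 h 29 min; less 30 min break → 4 h 59 min
Total: 7 h 20 min + 10 h 16 min + 4 h 59 min = 22 h 35 min.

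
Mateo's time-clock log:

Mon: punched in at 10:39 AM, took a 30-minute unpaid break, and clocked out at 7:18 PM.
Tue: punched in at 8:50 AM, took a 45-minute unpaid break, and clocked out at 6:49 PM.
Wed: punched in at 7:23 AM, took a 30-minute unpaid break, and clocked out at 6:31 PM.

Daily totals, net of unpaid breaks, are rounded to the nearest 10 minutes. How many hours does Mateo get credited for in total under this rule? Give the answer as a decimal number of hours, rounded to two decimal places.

Mon: 10:39 AM–7:18 PM = 8 h 39 min − 30 min = 8 h 9 min → rounds to 8 h 10 min
Tue: 8:50 AM–6:49 PM = 9 h 59 min − 45 min = 9 h 14 min → rounds to 9 h 10 min
Wed: 7:23 AM–6:31 PM = 11 h 8 min − 30 min = 10 h 38 min → rounds to 10 h 40 min
Total credited: 28 h 0 min.

28.00 hours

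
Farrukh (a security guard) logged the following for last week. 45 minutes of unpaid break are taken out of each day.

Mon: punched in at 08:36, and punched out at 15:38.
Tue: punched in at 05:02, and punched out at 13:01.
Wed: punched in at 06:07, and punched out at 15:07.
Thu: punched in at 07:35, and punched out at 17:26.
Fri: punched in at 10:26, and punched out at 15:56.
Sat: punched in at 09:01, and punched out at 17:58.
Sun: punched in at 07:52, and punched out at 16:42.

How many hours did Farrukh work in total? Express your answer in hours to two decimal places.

Mon: 08:36–15:38 = 7 h 2 min; less 45 min break → 6 h 17 min
Tue: 05:02–13:01 = 7 h 59 min; less 45 min break → 7 h 14 min
Wed: 06:07–15:07 = 9 h 0 min; less 45 min break → 8 h 15 min
Thu: 07:35–17:26 = 9 h 51 min; less 45 min break → 9 h 6 min
Fri: 10:26–15:56 = 5 h 30 min; less 45 min break → 4 h 45 min
Sat: 09:01–17:58 = 8 h 57 min; less 45 min break → 8 h 12 min
Sun: 07:52–16:42 = 8 h 50 min; less 45 min break → 8 h 5 min
Total: 6 h 17 min + 7 h 14 min + 8 h 15 min + 9 h 6 min + 4 h 45 min + 8 h 12 min + 8 h 5 min = 51 h 54 min.

51.90 hours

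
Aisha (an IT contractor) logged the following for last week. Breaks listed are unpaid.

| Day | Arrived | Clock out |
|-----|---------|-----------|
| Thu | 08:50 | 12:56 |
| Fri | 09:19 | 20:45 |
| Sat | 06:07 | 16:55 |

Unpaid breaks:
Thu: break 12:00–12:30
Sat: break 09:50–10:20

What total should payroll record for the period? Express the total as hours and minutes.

25 h 20 min

Thu: 08:50–12:56 = 4 h 6 min; less 30 min break → 3 h 36 min
Fri: 09:19–20:45 = 11 h 26 min
Sat: 06:07–16:55 = 10 h 48 min; less 30 min break → 10 h 18 min
Total: 3 h 36 min + 11 h 26 min + 10 h 18 min = 25 h 20 min.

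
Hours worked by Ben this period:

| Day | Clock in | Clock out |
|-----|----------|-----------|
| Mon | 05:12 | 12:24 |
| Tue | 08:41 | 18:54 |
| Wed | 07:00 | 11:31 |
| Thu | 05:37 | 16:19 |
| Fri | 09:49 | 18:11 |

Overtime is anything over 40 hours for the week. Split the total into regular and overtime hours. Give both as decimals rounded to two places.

Regular 40.00 hours, overtime 1.00 hours

Mon: 05:12–12:24 = 7 h 12 min
Tue: 08:41–18:54 = 10 h 13 min
Wed: 07:00–11:31 = 4 h 31 min
Thu: 05:37–16:19 = 10 h 42 min
Fri: 09:49–18:11 = 8 h 22 min
Total worked: 41 h 0 min = 41.00 h.
Threshold 40 h → overtime 1 h 0 min, regular 40 h 0 min.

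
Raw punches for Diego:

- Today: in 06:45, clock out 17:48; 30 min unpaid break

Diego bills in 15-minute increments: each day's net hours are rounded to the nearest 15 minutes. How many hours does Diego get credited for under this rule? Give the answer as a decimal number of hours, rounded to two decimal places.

Today: 06:45–17:48 = 11 h 3 min − 30 min = 10 h 33 min → rounds to 10 h 30 min

10.50 hours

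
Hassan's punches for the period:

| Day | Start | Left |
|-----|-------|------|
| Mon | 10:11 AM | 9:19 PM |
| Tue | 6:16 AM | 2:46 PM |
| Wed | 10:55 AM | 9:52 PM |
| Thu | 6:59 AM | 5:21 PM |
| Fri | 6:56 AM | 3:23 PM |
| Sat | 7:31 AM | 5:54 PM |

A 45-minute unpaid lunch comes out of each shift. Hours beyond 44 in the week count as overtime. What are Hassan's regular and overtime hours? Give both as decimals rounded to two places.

Mon: 10:11 AM–9:19 PM = 11 h 8 min; less 45 min break → 10 h 23 min
Tue: 6:16 AM–2:46 PM = 8 h 30 min; less 45 min break → 7 h 45 min
Wed: 10:55 AM–9:52 PM = 10 h 57 min; less 45 min break → 10 h 12 min
Thu: 6:59 AM–5:21 PM = 10 h 22 min; less 45 min break → 9 h 37 min
Fri: 6:56 AM–3:23 PM = 8 h 27 min; less 45 min break → 7 h 42 min
Sat: 7:31 AM–5:54 PM = 10 h 23 min; less 45 min break → 9 h 38 min
Total worked: 55 h 17 min = 55.28 h.
Threshold 44 h → overtime 11 h 17 min, regular 44 h 0 min.

Regular 44.00 hours, overtime 11.28 hours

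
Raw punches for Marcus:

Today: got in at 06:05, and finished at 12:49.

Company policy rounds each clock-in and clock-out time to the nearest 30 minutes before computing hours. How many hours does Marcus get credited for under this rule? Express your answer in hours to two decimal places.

Today: in 06:05→06:00, out 12:49→13:00; 7 h 0 min

7.00 hours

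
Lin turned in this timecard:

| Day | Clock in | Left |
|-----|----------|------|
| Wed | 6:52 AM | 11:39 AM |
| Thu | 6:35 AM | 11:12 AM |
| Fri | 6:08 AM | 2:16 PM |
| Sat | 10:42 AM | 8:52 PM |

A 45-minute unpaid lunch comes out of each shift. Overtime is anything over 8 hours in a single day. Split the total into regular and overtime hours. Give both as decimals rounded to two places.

Regular 23.28 hours, overtime 1.42 hours

Wed: 6:52 AM–11:39 AM = 4 h 47 min; less 45 min break → 4 h 2 min
Thu: 6:35 AM–11:12 AM = 4 h 37 min; less 45 min break → 3 h 52 min
Fri: 6:08 AM–2:16 PM = 8 h 8 min; less 45 min break → 7 h 23 min
Sat: 10:42 AM–8:52 PM = 10 h 10 min; less 45 min break → 9 h 25 min
Wed reg 4 h 2 min / OT 0 h 0 min; Thu reg 3 h 52 min / OT 0 h 0 min; Fri reg 7 h 23 min / OT 0 h 0 min; Sat reg 8 h 0 min / OT 1 h 25 min.
Totals: regular 23 h 17 min, overtime 1 h 25 min.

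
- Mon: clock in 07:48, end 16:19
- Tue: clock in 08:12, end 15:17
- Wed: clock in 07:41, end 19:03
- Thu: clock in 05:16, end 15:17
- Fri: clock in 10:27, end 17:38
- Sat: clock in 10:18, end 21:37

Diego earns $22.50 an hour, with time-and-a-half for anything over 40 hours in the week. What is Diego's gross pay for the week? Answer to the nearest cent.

$1422.56

Mon: 07:48–16:19 = 8 h 31 min
Tue: 08:12–15:17 = 7 h 5 min
Wed: 07:41–19:03 = 11 h 22 min
Thu: 05:16–15:17 = 10 h 1 min
Fri: 10:27–17:38 = 7 h 11 min
Sat: 10:18–21:37 = 11 h 19 min
Total worked: 55 h 29 min = 3329 min.
Regular 40 h 0 min = 2400 min at $22.50/h; overtime 15 h 29 min = 929 min at $33.75/h.
Pay = (2400 × $22.50 + 929 × $33.75) ÷ 60 = $1422.56.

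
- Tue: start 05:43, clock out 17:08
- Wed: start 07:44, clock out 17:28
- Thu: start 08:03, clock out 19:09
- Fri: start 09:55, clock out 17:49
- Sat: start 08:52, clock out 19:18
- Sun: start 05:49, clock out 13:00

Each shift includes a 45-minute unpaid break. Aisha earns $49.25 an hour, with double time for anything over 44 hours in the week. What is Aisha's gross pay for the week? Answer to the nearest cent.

Tue: 05:43–17:08 = 11 h 25 min; less 45 min break → 10 h 40 min
Wed: 07:44–17:28 = 9 h 44 min; less 45 min break → 8 h 59 min
Thu: 08:03–19:09 = 11 h 6 min; less 45 min break → 10 h 21 min
Fri: 09:55–17:49 = 7 h 54 min; less 45 min break → 7 h 9 min
Sat: 08:52–19:18 = 10 h 26 min; less 45 min break → 9 h 41 min
Sun: 05:49–13:00 = 7 h 11 min; less 45 min break → 6 h 26 min
Total worked: 53 h 16 min = 3196 min.
Regular 44 h 0 min = 2640 min at $49.25/h; overtime 9 h 16 min = 556 min at $98.50/h.
Pay = (2640 × $49.25 + 556 × $98.50) ÷ 60 = $3079.77.

$3079.77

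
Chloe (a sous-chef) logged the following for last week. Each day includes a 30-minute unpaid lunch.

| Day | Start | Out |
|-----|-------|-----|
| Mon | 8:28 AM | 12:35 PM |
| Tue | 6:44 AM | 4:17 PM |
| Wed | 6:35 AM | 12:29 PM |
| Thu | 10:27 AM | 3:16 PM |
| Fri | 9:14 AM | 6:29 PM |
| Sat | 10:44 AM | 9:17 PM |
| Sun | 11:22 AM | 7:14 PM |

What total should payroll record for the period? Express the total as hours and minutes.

48 h 33 min

Mon: 8:28 AM–12:35 PM = 4 h 7 min; less 30 min break → 3 h 37 min
Tue: 6:44 AM–4:17 PM = 9 h 33 min; less 30 min break → 9 h 3 min
Wed: 6:35 AM–12:29 PM = 5 h 54 min; less 30 min break → 5 h 24 min
Thu: 10:27 AM–3:16 PM = 4 h 49 min; less 30 min break → 4 h 19 min
Fri: 9:14 AM–6:29 PM = 9 h 15 min; less 30 min break → 8 h 45 min
Sat: 10:44 AM–9:17 PM = 10 h 33 min; less 30 min break → 10 h 3 min
Sun: 11:22 AM–7:14 PM = 7 h 52 min; less 30 min break → 7 h 22 min
Total: 3 h 37 min + 9 h 3 min + 5 h 24 min + 4 h 19 min + 8 h 45 min + 10 h 3 min + 7 h 22 min = 48 h 33 min.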